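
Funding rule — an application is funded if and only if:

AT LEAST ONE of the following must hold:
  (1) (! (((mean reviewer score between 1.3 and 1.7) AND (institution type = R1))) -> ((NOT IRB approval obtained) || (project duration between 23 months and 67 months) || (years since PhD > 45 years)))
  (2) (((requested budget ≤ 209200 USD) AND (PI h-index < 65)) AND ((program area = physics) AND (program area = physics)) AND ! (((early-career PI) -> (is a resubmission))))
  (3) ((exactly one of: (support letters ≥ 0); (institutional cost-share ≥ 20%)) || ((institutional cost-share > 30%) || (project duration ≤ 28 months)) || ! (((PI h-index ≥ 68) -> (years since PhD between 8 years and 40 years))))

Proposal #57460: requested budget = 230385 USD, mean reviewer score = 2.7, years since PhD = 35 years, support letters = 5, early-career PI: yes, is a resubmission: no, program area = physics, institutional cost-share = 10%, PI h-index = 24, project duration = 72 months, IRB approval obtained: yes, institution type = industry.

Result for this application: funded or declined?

Atomic conditions:
  mean reviewer score between 1.3 and 1.7: 2.7 in [1.3, 1.7] is false
  institution type = R1: industry == R1 is false
  NOT IRB approval obtained: yes → false
  project duration between 23 months and 67 months: 72 in [23, 67] is false
  years since PhD > 45 years: 35 > 45 is false
  requested budget ≤ 209200 USD: 230385 ≤ 209200 is false
  PI h-index < 65: 24 < 65 is true
  program area = physics: physics == physics is true
  early-career PI: yes → true
  is a resubmission: no → false
  support letters ≥ 0: 5 ≥ 0 is true
  institutional cost-share ≥ 20%: 10 ≥ 20 is false
  institutional cost-share > 30%: 10 > 30 is false
  project duration ≤ 28 months: 72 ≤ 28 is false
  PI h-index ≥ 68: 24 ≥ 68 is false
  years since PhD between 8 years and 40 years: 35 in [8, 40] is true
Combine:
[1.1.1] false AND false = false
[1.1] NOT false = true
[1.2] false OR false OR false = false
[1] true → false = false
[2.1] false AND true = false
[2.2] true AND true = true
[2.3.1] true → false = false
[2.3] NOT false = true
[2] false AND true AND true = false
[3.1] exactly-one(true, false) = true
[3.2] false OR false = false
[3.3.1] false → true (antecedent false ⇒ implication holds) = true
[3.3] NOT true = false
[3] true OR false OR false = true
[root] false OR false OR true = true
Overall: true → funded

Funded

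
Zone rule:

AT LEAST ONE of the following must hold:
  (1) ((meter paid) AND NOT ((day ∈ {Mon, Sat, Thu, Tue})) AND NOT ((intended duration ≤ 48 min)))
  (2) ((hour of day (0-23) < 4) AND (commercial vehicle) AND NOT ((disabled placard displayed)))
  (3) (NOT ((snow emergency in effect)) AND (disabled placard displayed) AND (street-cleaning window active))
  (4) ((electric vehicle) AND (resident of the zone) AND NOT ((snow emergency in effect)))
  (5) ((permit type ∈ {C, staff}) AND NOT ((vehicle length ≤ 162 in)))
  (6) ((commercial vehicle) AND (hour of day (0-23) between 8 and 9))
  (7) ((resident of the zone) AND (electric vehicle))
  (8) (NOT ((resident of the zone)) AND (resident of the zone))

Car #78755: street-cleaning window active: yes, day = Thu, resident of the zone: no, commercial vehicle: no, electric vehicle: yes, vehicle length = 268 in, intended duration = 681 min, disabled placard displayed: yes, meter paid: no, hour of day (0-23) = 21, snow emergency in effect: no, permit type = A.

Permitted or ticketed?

Atomic conditions:
  meter paid: no → false
  day ∈ {Mon, Sat, Thu, Tue}: Thu is in the set → true
  intended duration ≤ 48 min: 681 ≤ 48 is false
  hour of day (0-23) < 4: 21 < 4 is false
  commercial vehicle: no → false
  disabled placard displayed: yes → true
  snow emergency in effect: no → false
  street-cleaning window active: yes → true
  electric vehicle: yes → true
  resident of the zone: no → false
  permit type ∈ {C, staff}: A is not in the set → false
  vehicle length ≤ 162 in: 268 ≤ 162 is false
  hour of day (0-23) between 8 and 9: 21 in [8, 9] is false
Combine:
[1.2] NOT true = false
[1.3] NOT false = true
[1] false AND false AND true = false
[2.3] NOT true = false
[2] false AND false AND false = false
[3.1] NOT false = true
[3] true AND true AND true = true
[4.3] NOT false = true
[4] true AND false AND true = false
[5.2] NOT false = true
[5] false AND true = false
[6] false AND false = false
[7] false AND true = false
[8.1] NOT false = true
[8] true AND false = false
[root] false OR false OR true OR false OR false OR false OR false OR false = true
Overall: true → permitted

Permitted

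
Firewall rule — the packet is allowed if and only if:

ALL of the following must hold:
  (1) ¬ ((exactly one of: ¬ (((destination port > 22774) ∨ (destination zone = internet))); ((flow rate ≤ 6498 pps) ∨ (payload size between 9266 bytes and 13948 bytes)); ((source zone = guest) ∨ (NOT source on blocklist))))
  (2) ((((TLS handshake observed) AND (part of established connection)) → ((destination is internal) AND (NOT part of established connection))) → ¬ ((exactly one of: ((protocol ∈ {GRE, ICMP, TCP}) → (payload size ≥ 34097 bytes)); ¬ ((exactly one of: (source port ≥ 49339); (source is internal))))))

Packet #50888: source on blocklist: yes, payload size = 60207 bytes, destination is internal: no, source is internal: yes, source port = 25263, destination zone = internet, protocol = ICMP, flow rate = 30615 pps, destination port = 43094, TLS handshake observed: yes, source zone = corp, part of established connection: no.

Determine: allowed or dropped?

Atomic conditions:
  destination port > 22774: 43094 > 22774 is true
  destination zone = internet: internet == internet is true
  flow rate ≤ 6498 pps: 30615 ≤ 6498 is false
  payload size between 9266 bytes and 13948 bytes: 60207 in [9266, 13948] is false
  source zone = guest: corp == guest is false
  NOT source on blocklist: yes → false
  TLS handshake observed: yes → true
  part of established connection: no → false
  destination is internal: no → false
  NOT part of established connection: no → true
  protocol ∈ {GRE, ICMP, TCP}: ICMP is in the set → true
  payload size ≥ 34097 bytes: 60207 ≥ 34097 is true
  source port ≥ 49339: 25263 ≥ 49339 is false
  source is internal: yes → true
Combine:
[1.1.1.1] true OR true = true
[1.1.1] NOT true = false
[1.1.2] false OR false = false
[1.1.3] false OR false = false
[1.1] exactly-one(false, false, false) = false
[1] NOT false = true
[2.1.1] true AND false = false
[2.1.2] false AND true = false
[2.1] false → false (antecedent false ⇒ implication holds) = true
[2.2.1.1] true → true = true
[2.2.1.2.1] exactly-one(false, true) = true
[2.2.1.2] NOT true = false
[2.2.1] exactly-one(true, false) = true
[2.2] NOT true = false
[2] true → false = false
[root] true AND false = false
Overall: false → dropped

Dropped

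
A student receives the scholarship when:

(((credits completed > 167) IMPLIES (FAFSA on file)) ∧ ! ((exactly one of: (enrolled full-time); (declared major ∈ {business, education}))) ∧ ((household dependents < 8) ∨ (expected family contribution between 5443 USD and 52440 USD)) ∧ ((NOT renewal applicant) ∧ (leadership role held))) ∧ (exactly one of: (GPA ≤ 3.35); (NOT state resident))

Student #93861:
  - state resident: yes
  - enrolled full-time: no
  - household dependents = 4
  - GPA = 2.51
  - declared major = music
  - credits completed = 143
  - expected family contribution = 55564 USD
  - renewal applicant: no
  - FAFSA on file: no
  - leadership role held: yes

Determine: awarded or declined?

Atomic conditions:
  credits completed > 167: 143 > 167 is false
  FAFSA on file: no → false
  enrolled full-time: no → false
  declared major ∈ {business, education}: music is not in the set → false
  household dependents < 8: 4 < 8 is true
  expected family contribution between 5443 USD and 52440 USD: 55564 in [5443, 52440] is false
  NOT renewal applicant: no → true
  leadership role held: yes → true
  GPA ≤ 3.35: 2.51 ≤ 3.35 is true
  NOT state resident: yes → false
Combine:
[1.1] false → false (antecedent false ⇒ implication holds) = true
[1.2.1] exactly-one(false, false) = false
[1.2] NOT false = true
[1.3] true OR false = true
[1.4] true AND true = true
[1] true AND true AND true AND true = true
[2] exactly-one(true, false) = true
[root] true AND true = true
Overall: true → awarded

Awarded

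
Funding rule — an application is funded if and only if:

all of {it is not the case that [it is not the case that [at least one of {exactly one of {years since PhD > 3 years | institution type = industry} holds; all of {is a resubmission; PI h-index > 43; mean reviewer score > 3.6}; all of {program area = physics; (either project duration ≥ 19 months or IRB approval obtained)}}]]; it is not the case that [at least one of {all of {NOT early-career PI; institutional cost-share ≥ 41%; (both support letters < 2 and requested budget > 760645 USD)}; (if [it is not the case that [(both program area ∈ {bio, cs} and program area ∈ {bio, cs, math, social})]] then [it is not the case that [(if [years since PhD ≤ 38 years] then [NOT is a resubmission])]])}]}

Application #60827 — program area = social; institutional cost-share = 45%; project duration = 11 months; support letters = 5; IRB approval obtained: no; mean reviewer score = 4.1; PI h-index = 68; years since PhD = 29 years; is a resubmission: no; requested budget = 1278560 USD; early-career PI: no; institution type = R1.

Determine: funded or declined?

Atomic conditions:
  years since PhD > 3 years: 29 > 3 is true
  institution type = industry: R1 == industry is false
  is a resubmission: no → false
  PI h-index > 43: 68 > 43 is true
  mean reviewer score > 3.6: 4.1 > 3.6 is true
  program area = physics: social == physics is false
  project duration ≥ 19 months: 11 ≥ 19 is false
  IRB approval obtained: no → false
  NOT early-career PI: no → true
  institutional cost-share ≥ 41%: 45 ≥ 41 is true
  support letters < 2: 5 < 2 is false
  requested budget > 760645 USD: 1278560 > 760645 is true
  program area ∈ {bio, cs}: social is not in the set → false
  program area ∈ {bio, cs, math, social}: social is in the set → true
  years since PhD ≤ 38 years: 29 ≤ 38 is true
  NOT is a resubmission: no → true
Combine:
[1.1.1.1] exactly-one(true, false) = true
[1.1.1.2] false AND true AND true = false
[1.1.1.3.2] false OR false = false
[1.1.1.3] false AND false = false
[1.1.1] true OR false OR false = true
[1.1] NOT true = false
[1] NOT false = true
[2.1.1.3] false AND true = false
[2.1.1] true AND true AND false = false
[2.1.2.1.1] false AND true = false
[2.1.2.1] NOT false = true
[2.1.2.2.1] true → true = true
[2.1.2.2] NOT true = false
[2.1.2] true → false = false
[2.1] false OR false = false
[2] NOT false = true
[root] true AND true = true
Overall: true → funded

Funded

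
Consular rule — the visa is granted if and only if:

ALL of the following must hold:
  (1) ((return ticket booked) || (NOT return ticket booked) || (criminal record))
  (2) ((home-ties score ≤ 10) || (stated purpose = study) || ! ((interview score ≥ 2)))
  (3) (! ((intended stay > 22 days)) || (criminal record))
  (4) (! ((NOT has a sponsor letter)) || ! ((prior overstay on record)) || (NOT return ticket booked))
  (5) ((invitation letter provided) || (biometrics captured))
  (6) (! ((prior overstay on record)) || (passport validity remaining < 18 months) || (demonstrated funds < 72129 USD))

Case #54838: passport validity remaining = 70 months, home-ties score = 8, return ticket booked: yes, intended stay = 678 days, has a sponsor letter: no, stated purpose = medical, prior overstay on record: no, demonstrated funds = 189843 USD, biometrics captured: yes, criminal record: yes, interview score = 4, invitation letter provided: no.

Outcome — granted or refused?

Atomic conditions:
  return ticket booked: yes → true
  NOT return ticket booked: yes → false
  criminal record: yes → true
  home-ties score ≤ 10: 8 ≤ 10 is true
  stated purpose = study: medical == study is false
  interview score ≥ 2: 4 ≥ 2 is true
  intended stay > 22 days: 678 > 22 is true
  NOT has a sponsor letter: no → true
  prior overstay on record: no → false
  invitation letter provided: no → false
  biometrics captured: yes → true
  passport validity remaining < 18 months: 70 < 18 is false
  demonstrated funds < 72129 USD: 189843 < 72129 is false
Combine:
[1] true OR false OR true = true
[2.3] NOT true = false
[2] true OR false OR false = true
[3.1] NOT true = false
[3] false OR true = true
[4.1] NOT true = false
[4.2] NOT false = true
[4] false OR true OR false = true
[5] false OR true = true
[6.1] NOT false = true
[6] true OR false OR false = true
[root] true AND true AND true AND true AND true AND true = true
Overall: true → granted

Granted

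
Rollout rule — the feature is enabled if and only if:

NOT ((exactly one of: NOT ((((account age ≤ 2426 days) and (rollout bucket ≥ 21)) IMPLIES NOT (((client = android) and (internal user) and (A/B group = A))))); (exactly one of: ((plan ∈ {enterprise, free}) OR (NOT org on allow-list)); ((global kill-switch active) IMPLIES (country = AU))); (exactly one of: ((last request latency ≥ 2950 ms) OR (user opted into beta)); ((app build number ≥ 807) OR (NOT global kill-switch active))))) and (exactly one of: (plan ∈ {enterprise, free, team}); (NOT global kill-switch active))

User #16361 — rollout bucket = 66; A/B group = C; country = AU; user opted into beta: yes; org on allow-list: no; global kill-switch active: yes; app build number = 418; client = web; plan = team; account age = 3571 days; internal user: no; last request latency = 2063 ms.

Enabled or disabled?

Disabled

Atomic conditions:
  account age ≤ 2426 days: 3571 ≤ 2426 is false
  rollout bucket ≥ 21: 66 ≥ 21 is true
  client = android: web == android is false
  internal user: no → false
  A/B group = A: C == A is false
  plan ∈ {enterprise, free}: team is not in the set → false
  NOT org on allow-list: no → true
  global kill-switch active: yes → true
  country = AU: AU == AU is true
  last request latency ≥ 2950 ms: 2063 ≥ 2950 is false
  user opted into beta: yes → true
  app build number ≥ 807: 418 ≥ 807 is false
  NOT global kill-switch active: yes → false
  plan ∈ {enterprise, free, team}: team is in the set → true
Combine:
[1.1.1.1.1] false AND true = false
[1.1.1.1.2.1] false AND false AND false = false
[1.1.1.1.2] NOT false = true
[1.1.1.1] false → true (antecedent false ⇒ implication holds) = true
[1.1.1] NOT true = false
[1.1.2.1] false OR true = true
[1.1.2.2] true → true = true
[1.1.2] exactly-one(true, true) = false
[1.1.3.1] false OR true = true
[1.1.3.2] false OR false = false
[1.1.3] exactly-one(true, false) = true
[1.1] exactly-one(false, false, true) = true
[1] NOT true = false
[2] exactly-one(true, false) = true
[root] false AND true = false
Overall: false → disabled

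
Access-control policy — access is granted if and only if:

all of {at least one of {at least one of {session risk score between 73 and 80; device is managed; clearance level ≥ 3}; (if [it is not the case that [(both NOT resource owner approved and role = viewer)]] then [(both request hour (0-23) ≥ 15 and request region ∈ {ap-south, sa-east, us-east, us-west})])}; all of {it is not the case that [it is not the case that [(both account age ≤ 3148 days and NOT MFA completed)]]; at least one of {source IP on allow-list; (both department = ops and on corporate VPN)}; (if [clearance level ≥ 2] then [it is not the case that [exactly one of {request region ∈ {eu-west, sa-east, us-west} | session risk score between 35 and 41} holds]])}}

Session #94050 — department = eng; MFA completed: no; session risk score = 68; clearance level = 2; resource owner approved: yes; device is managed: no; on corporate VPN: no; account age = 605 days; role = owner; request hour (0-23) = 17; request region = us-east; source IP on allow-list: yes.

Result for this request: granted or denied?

Granted

Atomic conditions:
  session risk score between 73 and 80: 68 in [73, 80] is false
  device is managed: no → false
  clearance level ≥ 3: 2 ≥ 3 is false
  NOT resource owner approved: yes → false
  role = viewer: owner == viewer is false
  request hour (0-23) ≥ 15: 17 ≥ 15 is true
  request region ∈ {ap-south, sa-east, us-east, us-west}: us-east is in the set → true
  account age ≤ 3148 days: 605 ≤ 3148 is true
  NOT MFA completed: no → true
  source IP on allow-list: yes → true
  department = ops: eng == ops is false
  on corporate VPN: no → false
  clearance level ≥ 2: 2 ≥ 2 is true
  request region ∈ {eu-west, sa-east, us-west}: us-east is not in the set → false
  session risk score between 35 and 41: 68 in [35, 41] is false
Combine:
[1.1] false OR false OR false = false
[1.2.1.1] false AND false = false
[1.2.1] NOT false = true
[1.2.2] true AND true = true
[1.2] true → true = true
[1] false OR true = true
[2.1.1.1] true AND true = true
[2.1.1] NOT true = false
[2.1] NOT false = true
[2.2.2] false AND false = false
[2.2] true OR false = true
[2.3.2.1] exactly-one(false, false) = false
[2.3.2] NOT false = true
[2.3] true → true = true
[2] true AND true AND true = true
[root] true AND true = true
Overall: true → granted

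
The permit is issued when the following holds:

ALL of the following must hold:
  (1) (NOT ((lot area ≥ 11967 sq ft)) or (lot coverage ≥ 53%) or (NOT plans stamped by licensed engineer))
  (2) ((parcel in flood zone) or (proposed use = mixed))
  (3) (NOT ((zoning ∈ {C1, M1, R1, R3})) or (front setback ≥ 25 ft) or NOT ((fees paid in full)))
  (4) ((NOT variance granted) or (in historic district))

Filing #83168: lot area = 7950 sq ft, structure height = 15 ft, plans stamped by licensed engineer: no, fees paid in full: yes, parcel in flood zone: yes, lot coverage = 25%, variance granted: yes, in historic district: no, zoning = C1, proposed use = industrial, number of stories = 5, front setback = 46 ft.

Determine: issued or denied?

Atomic conditions:
  lot area ≥ 11967 sq ft: 7950 ≥ 11967 is false
  lot coverage ≥ 53%: 25 ≥ 53 is false
  NOT plans stamped by licensed engineer: no → true
  parcel in flood zone: yes → true
  proposed use = mixed: industrial == mixed is false
  zoning ∈ {C1, M1, R1, R3}: C1 is in the set → true
  front setback ≥ 25 ft: 46 ≥ 25 is true
  fees paid in full: yes → true
  NOT variance granted: yes → false
  in historic district: no → false
Combine:
[1.1] NOT false = true
[1] true OR false OR true = true
[2] true OR false = true
[3.1] NOT true = false
[3.3] NOT true = false
[3] false OR true OR false = true
[4] false OR false = false
[root] true AND true AND true AND false = false
Overall: false → denied

Denied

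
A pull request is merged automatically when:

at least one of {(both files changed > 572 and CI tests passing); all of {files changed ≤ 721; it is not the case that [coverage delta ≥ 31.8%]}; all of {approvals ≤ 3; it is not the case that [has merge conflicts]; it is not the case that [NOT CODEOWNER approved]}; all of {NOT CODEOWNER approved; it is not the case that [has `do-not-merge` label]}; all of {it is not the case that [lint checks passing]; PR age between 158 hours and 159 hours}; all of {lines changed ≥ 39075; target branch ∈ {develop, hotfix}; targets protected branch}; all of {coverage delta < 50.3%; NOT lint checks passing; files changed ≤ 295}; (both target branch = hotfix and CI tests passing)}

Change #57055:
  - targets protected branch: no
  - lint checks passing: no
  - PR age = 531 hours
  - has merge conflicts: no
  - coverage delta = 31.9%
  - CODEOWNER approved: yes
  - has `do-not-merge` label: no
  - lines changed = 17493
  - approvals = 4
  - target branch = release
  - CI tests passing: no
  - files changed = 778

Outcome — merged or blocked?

Atomic conditions:
  files changed > 572: 778 > 572 is true
  CI tests passing: no → false
  files changed ≤ 721: 778 ≤ 721 is false
  coverage delta ≥ 31.8%: 31.9 ≥ 31.8 is true
  approvals ≤ 3: 4 ≤ 3 is false
  has merge conflicts: no → false
  NOT CODEOWNER approved: yes → false
  has `do-not-merge` label: no → false
  lint checks passing: no → false
  PR age between 158 hours and 159 hours: 531 in [158, 159] is false
  lines changed ≥ 39075: 17493 ≥ 39075 is false
  target branch ∈ {develop, hotfix}: release is not in the set → false
  targets protected branch: no → false
  coverage delta < 50.3%: 31.9 < 50.3 is true
  NOT lint checks passing: no → true
  files changed ≤ 295: 778 ≤ 295 is false
  target branch = hotfix: release == hotfix is false
Combine:
[1] true AND false = false
[2.2] NOT true = false
[2] false AND false = false
[3.2] NOT false = true
[3.3] NOT false = true
[3] false AND true AND true = false
[4.2] NOT false = true
[4] false AND true = false
[5.1] NOT false = true
[5] true AND false = false
[6] false AND false AND false = false
[7] true AND true AND false = false
[8] false AND false = false
[root] false OR false OR false OR false OR false OR false OR false OR false = false
Overall: false → blocked

Blocked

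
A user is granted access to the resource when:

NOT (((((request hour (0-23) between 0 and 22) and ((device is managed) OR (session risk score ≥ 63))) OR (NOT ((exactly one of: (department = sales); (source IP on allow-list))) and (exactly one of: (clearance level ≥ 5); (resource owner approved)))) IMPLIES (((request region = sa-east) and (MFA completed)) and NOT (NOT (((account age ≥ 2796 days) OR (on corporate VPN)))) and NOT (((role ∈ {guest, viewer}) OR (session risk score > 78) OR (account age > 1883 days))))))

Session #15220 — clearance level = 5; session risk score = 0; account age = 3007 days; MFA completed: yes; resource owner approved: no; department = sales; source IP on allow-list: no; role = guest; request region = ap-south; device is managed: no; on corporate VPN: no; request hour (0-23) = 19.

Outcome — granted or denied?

Denied

Atomic conditions:
  request hour (0-23) between 0 and 22: 19 in [0, 22] is true
  device is managed: no → false
  session risk score ≥ 63: 0 ≥ 63 is false
  department = sales: sales == sales is true
  source IP on allow-list: no → false
  clearance level ≥ 5: 5 ≥ 5 is true
  resource owner approved: no → false
  request region = sa-east: ap-south == sa-east is false
  MFA completed: yes → true
  account age ≥ 2796 days: 3007 ≥ 2796 is true
  on corporate VPN: no → false
  role ∈ {guest, viewer}: guest is in the set → true
  session risk score > 78: 0 > 78 is false
  account age > 1883 days: 3007 > 1883 is true
Combine:
[1.1.1.2] false OR false = false
[1.1.1] true AND false = false
[1.1.2.1.1] exactly-one(true, false) = true
[1.1.2.1] NOT true = false
[1.1.2.2] exactly-one(true, false) = true
[1.1.2] false AND true = false
[1.1] false OR false = false
[1.2.1] false AND true = false
[1.2.2.1.1] true OR false = true
[1.2.2.1] NOT true = false
[1.2.2] NOT false = true
[1.2.3.1] true OR false OR true = true
[1.2.3] NOT true = false
[1.2] false AND true AND false = false
[1] false → false (antecedent false ⇒ implication holds) = true
[root] NOT true = false
Overall: false → denied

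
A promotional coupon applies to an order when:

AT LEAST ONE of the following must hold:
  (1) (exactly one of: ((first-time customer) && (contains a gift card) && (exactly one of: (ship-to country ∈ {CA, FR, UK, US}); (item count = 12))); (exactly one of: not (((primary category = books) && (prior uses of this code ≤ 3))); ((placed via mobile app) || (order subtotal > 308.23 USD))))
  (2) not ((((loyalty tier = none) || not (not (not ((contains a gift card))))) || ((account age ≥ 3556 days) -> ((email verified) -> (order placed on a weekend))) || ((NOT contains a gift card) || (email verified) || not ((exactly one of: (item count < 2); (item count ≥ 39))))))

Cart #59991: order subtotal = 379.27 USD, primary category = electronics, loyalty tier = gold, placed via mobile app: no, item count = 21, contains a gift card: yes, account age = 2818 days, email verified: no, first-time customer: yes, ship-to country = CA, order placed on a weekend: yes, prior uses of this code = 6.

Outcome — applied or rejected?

Applied

Atomic conditions:
  first-time customer: yes → true
  contains a gift card: yes → true
  ship-to country ∈ {CA, FR, UK, US}: CA is in the set → true
  item count = 12: 21 == 12 is false
  primary category = books: electronics == books is false
  prior uses of this code ≤ 3: 6 ≤ 3 is false
  placed via mobile app: no → false
  order subtotal > 308.23 USD: 379.27 > 308.23 is true
  loyalty tier = none: gold == none is false
  account age ≥ 3556 days: 2818 ≥ 3556 is false
  email verified: no → false
  order placed on a weekend: yes → true
  NOT contains a gift card: yes → false
  item count < 2: 21 < 2 is false
  item count ≥ 39: 21 ≥ 39 is false
Combine:
[1.1.3] exactly-one(true, false) = true
[1.1] true AND true AND true = true
[1.2.1.1] false AND false = false
[1.2.1] NOT false = true
[1.2.2] false OR true = true
[1.2] exactly-one(true, true) = false
[1] exactly-one(true, false) = true
[2.1.1.2.1.1] NOT true = false
[2.1.1.2.1] NOT false = true
[2.1.1.2] NOT true = false
[2.1.1] false OR false = false
[2.1.2.2] false → true (antecedent false ⇒ implication holds) = true
[2.1.2] false → true (antecedent false ⇒ implication holds) = true
[2.1.3.3.1] exactly-one(false, false) = false
[2.1.3.3] NOT false = true
[2.1.3] false OR false OR true = true
[2.1] false OR true OR true = true
[2] NOT true = false
[root] true OR false = true
Overall: true → applied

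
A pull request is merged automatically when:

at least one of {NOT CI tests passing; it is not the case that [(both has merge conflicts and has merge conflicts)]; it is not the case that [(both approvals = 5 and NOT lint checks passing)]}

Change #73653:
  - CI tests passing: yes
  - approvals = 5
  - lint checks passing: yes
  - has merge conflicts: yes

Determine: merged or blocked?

Merged

Atomic conditions:
  NOT CI tests passing: yes → false
  has merge conflicts: yes → true
  approvals = 5: 5 == 5 is true
  NOT lint checks passing: yes → false
Combine:
[2.1] true AND true = true
[2] NOT true = false
[3.1] true AND false = false
[3] NOT false = true
[root] false OR false OR true = true
Overall: true → merged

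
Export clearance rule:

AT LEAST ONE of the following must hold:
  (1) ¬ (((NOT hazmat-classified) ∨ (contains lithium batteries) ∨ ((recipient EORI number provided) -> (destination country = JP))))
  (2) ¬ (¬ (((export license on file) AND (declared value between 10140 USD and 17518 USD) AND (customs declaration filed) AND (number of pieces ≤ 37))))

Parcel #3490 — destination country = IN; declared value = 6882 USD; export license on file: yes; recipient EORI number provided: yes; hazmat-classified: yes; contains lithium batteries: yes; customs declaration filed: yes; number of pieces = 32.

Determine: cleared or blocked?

Blocked

Atomic conditions:
  NOT hazmat-classified: yes → false
  contains lithium batteries: yes → true
  recipient EORI number provided: yes → true
  destination country = JP: IN == JP is false
  export license on file: yes → true
  declared value between 10140 USD and 17518 USD: 6882 in [10140, 17518] is false
  customs declaration filed: yes → true
  number of pieces ≤ 37: 32 ≤ 37 is true
Combine:
[1.1.3] true → false = false
[1.1] false OR true OR false = true
[1] NOT true = false
[2.1.1] true AND false AND true AND true = false
[2.1] NOT false = true
[2] NOT true = false
[root] false OR false = false
Overall: false → blocked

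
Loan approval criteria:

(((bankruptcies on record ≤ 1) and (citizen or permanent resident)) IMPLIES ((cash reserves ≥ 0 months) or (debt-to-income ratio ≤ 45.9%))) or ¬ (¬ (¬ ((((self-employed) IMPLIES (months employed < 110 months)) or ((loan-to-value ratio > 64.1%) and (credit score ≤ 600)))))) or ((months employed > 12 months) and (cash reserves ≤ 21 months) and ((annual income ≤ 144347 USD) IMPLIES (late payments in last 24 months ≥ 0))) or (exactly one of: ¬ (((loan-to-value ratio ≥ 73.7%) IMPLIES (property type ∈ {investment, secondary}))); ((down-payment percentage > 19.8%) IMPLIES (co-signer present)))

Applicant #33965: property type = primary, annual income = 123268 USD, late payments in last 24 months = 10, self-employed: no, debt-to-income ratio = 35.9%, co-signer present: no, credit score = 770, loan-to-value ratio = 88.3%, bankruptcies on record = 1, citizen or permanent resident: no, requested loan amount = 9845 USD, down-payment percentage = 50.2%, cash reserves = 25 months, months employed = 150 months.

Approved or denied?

Atomic conditions:
  bankruptcies on record ≤ 1: 1 ≤ 1 is true
  citizen or permanent resident: no → false
  cash reserves ≥ 0 months: 25 ≥ 0 is true
  debt-to-income ratio ≤ 45.9%: 35.9 ≤ 45.9 is true
  self-employed: no → false
  months employed < 110 months: 150 < 110 is false
  loan-to-value ratio > 64.1%: 88.3 > 64.1 is true
  credit score ≤ 600: 770 ≤ 600 is false
  months employed > 12 months: 150 > 12 is true
  cash reserves ≤ 21 months: 25 ≤ 21 is false
  annual income ≤ 144347 USD: 123268 ≤ 144347 is true
  late payments in last 24 months ≥ 0: 10 ≥ 0 is true
  loan-to-value ratio ≥ 73.7%: 88.3 ≥ 73.7 is true
  property type ∈ {investment, secondary}: primary is not in the set → false
  down-payment percentage > 19.8%: 50.2 > 19.8 is true
  co-signer present: no → false
Combine:
[1.1] true AND false = false
[1.2] true OR true = true
[1] false → true (antecedent false ⇒ implication holds) = true
[2.1.1.1.1] false → false (antecedent false ⇒ implication holds) = true
[2.1.1.1.2] true AND false = false
[2.1.1.1] true OR false = true
[2.1.1] NOT true = false
[2.1] NOT false = true
[2] NOT true = false
[3.3] true → true = true
[3] true AND false AND true = false
[4.1.1] true → false = false
[4.1] NOT false = true
[4.2] true → false = false
[4] exactly-one(true, false) = true
[root] true OR false OR false OR true = true
Overall: true → approved

Approved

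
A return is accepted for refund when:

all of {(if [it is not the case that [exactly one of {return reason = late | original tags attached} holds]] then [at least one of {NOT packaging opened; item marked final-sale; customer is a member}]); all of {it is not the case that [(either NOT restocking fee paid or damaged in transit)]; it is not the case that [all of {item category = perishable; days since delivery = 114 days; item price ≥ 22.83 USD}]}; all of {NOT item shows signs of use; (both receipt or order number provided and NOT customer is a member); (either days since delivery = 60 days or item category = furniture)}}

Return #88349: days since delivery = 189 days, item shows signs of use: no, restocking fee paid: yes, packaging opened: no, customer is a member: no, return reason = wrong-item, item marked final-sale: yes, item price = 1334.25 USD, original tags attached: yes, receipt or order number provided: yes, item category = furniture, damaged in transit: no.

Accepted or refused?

Accepted

Atomic conditions:
  return reason = late: wrong-item == late is false
  original tags attached: yes → true
  NOT packaging opened: no → true
  item marked final-sale: yes → true
  customer is a member: no → false
  NOT restocking fee paid: yes → false
  damaged in transit: no → false
  item category = perishable: furniture == perishable is false
  days since delivery = 114 days: 189 == 114 is false
  item price ≥ 22.83 USD: 1334.25 ≥ 22.83 is true
  NOT item shows signs of use: no → true
  receipt or order number provided: yes → true
  NOT customer is a member: no → true
  days since delivery = 60 days: 189 == 60 is false
  item category = furniture: furniture == furniture is true
Combine:
[1.1.1] exactly-one(false, true) = true
[1.1] NOT true = false
[1.2] true OR true OR false = true
[1] false → true (antecedent false ⇒ implication holds) = true
[2.1.1] false OR false = false
[2.1] NOT false = true
[2.2.1] false AND false AND true = false
[2.2] NOT false = true
[2] true AND true = true
[3.2] true AND true = true
[3.3] false OR true = true
[3] true AND true AND true = true
[root] true AND true AND true = true
Overall: true → accepted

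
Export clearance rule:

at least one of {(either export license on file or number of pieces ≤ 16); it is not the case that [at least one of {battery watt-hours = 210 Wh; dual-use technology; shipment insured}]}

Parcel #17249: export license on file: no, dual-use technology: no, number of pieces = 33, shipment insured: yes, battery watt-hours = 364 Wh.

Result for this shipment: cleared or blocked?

Atomic conditions:
  export license on file: no → false
  number of pieces ≤ 16: 33 ≤ 16 is false
  battery watt-hours = 210 Wh: 364 == 210 is false
  dual-use technology: no → false
  shipment insured: yes → true
Combine:
[1] false OR false = false
[2.1] false OR false OR true = true
[2] NOT true = false
[root] false OR false = false
Overall: false → blocked

Blocked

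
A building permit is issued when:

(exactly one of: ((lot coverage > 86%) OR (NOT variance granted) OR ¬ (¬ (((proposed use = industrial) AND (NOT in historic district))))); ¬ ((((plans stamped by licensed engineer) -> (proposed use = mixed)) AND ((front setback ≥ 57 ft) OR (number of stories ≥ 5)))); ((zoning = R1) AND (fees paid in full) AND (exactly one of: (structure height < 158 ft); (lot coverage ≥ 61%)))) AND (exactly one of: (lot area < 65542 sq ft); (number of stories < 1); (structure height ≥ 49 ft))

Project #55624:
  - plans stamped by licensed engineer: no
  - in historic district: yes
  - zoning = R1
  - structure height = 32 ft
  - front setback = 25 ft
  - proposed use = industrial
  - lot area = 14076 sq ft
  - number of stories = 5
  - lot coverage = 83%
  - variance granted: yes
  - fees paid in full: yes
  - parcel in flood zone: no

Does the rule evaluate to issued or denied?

Atomic conditions:
  lot coverage > 86%: 83 > 86 is false
  NOT variance granted: yes → false
  proposed use = industrial: industrial == industrial is true
  NOT in historic district: yes → false
  plans stamped by licensed engineer: no → false
  proposed use = mixed: industrial == mixed is false
  front setback ≥ 57 ft: 25 ≥ 57 is false
  number of stories ≥ 5: 5 ≥ 5 is true
  zoning = R1: R1 == R1 is true
  fees paid in full: yes → true
  structure height < 158 ft: 32 < 158 is true
  lot coverage ≥ 61%: 83 ≥ 61 is true
  lot area < 65542 sq ft: 14076 < 65542 is true
  number of stories < 1: 5 < 1 is false
  structure height ≥ 49 ft: 32 ≥ 49 is false
Combine:
[1.1.3.1.1] true AND false = false
[1.1.3.1] NOT false = true
[1.1.3] NOT true = false
[1.1] false OR false OR false = false
[1.2.1.1] false → false (antecedent false ⇒ implication holds) = true
[1.2.1.2] false OR true = true
[1.2.1] true AND true = true
[1.2] NOT true = false
[1.3.3] exactly-one(true, true) = false
[1.3] true AND true AND false = false
[1] exactly-one(false, false, false) = false
[2] exactly-one(true, false, false) = true
[root] false AND true = false
Overall: false → denied

Denied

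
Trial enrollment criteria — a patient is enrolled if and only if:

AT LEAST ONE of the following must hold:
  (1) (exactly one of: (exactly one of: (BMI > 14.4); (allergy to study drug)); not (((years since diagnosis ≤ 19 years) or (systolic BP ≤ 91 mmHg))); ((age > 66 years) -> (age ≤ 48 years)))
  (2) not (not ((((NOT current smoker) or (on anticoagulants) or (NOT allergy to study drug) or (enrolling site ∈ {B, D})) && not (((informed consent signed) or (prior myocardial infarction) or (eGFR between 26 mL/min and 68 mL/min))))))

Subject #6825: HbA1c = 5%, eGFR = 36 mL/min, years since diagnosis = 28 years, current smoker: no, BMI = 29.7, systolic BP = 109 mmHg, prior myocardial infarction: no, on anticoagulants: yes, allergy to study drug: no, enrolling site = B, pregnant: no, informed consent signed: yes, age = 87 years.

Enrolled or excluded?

Excluded

Atomic conditions:
  BMI > 14.4: 29.7 > 14.4 is true
  allergy to study drug: no → false
  years since diagnosis ≤ 19 years: 28 ≤ 19 is false
  systolic BP ≤ 91 mmHg: 109 ≤ 91 is false
  age > 66 years: 87 > 66 is true
  age ≤ 48 years: 87 ≤ 48 is false
  NOT current smoker: no → true
  on anticoagulants: yes → true
  NOT allergy to study drug: no → true
  enrolling site ∈ {B, D}: B is in the set → true
  informed consent signed: yes → true
  prior myocardial infarction: no → false
  eGFR between 26 mL/min and 68 mL/min: 36 in [26, 68] is true
Combine:
[1.1] exactly-one(true, false) = true
[1.2.1] false OR false = false
[1.2] NOT false = true
[1.3] true → false = false
[1] exactly-one(true, true, false) = false
[2.1.1.1] true OR true OR true OR true = true
[2.1.1.2.1] true OR false OR true = true
[2.1.1.2] NOT true = false
[2.1.1] true AND false = false
[2.1] NOT false = true
[2] NOT true = false
[root] false OR false = false
Overall: false → excluded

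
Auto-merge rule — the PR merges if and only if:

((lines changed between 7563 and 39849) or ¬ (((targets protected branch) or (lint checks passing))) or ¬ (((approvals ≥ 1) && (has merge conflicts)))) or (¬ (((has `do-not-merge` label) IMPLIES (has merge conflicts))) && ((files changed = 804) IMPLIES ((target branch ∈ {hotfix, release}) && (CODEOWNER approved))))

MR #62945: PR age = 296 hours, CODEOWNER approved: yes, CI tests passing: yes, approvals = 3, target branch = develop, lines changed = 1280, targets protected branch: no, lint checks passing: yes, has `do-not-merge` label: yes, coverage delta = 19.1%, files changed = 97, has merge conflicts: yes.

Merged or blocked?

Blocked

Atomic conditions:
  lines changed between 7563 and 39849: 1280 in [7563, 39849] is false
  targets protected branch: no → false
  lint checks passing: yes → true
  approvals ≥ 1: 3 ≥ 1 is true
  has merge conflicts: yes → true
  has `do-not-merge` label: yes → true
  files changed = 804: 97 == 804 is false
  target branch ∈ {hotfix, release}: develop is not in the set → false
  CODEOWNER approved: yes → true
Combine:
[1.2.1] false OR true = true
[1.2] NOT true = false
[1.3.1] true AND true = true
[1.3] NOT true = false
[1] false OR false OR false = false
[2.1.1] true → true = true
[2.1] NOT true = false
[2.2.2] false AND true = false
[2.2] false → false (antecedent false ⇒ implication holds) = true
[2] false AND true = false
[root] false OR false = false
Overall: false → blocked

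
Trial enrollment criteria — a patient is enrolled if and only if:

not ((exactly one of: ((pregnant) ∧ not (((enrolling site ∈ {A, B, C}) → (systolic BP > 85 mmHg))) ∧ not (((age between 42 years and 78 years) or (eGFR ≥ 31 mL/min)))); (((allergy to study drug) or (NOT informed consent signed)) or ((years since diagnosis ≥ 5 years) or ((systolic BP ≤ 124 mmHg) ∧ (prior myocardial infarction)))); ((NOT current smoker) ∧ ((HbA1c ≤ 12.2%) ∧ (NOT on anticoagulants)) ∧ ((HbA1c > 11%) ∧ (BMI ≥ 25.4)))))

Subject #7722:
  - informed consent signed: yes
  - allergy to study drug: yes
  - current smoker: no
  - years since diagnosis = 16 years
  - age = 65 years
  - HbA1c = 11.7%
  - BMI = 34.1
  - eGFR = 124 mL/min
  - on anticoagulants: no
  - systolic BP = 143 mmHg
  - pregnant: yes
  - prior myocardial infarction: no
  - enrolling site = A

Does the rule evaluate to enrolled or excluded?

Atomic conditions:
  pregnant: yes → true
  enrolling site ∈ {A, B, C}: A is in the set → true
  systolic BP > 85 mmHg: 143 > 85 is true
  age between 42 years and 78 years: 65 in [42, 78] is true
  eGFR ≥ 31 mL/min: 124 ≥ 31 is true
  allergy to study drug: yes → true
  NOT informed consent signed: yes → false
  years since diagnosis ≥ 5 years: 16 ≥ 5 is true
  systolic BP ≤ 124 mmHg: 143 ≤ 124 is false
  prior myocardial infarction: no → false
  NOT current smoker: no → true
  HbA1c ≤ 12.2%: 11.7 ≤ 12.2 is true
  NOT on anticoagulants: no → true
  HbA1c > 11%: 11.7 > 11 is true
  BMI ≥ 25.4: 34.1 ≥ 25.4 is true
Combine:
[1.1.2.1] true → true = true
[1.1.2] NOT true = false
[1.1.3.1] true OR true = true
[1.1.3] NOT true = false
[1.1] true AND false AND false = false
[1.2.1] true OR false = true
[1.2.2.2] false AND false = false
[1.2.2] true OR false = true
[1.2] true OR true = true
[1.3.2] true AND true = true
[1.3.3] true AND true = true
[1.3] true AND true AND true = true
[1] exactly-one(false, true, true) = false
[root] NOT false = true
Overall: true → enrolled

Enrolled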